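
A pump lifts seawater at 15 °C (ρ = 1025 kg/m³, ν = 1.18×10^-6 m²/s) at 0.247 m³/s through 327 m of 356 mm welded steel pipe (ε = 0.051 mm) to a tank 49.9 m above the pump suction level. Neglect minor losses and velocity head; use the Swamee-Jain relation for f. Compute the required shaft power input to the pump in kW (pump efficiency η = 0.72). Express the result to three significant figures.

P_shaft ≈ 186 kW

V = 4Q/(πD²) = 2.481 m/s; Re = 7.49×10^5; ε/D = 1.43×10^-4; f = 0.01441
h_f = f(L/D)V²/2g = 4.154 m
Total head H = z + h_f = 49.9 + 4.154 = 54.05 m
P_hyd = ρgQH = 1025·9.81·0.247·54.05 = 134.3 kW
P_shaft = P_hyd/η = 134.3/0.72 = 186.5 kW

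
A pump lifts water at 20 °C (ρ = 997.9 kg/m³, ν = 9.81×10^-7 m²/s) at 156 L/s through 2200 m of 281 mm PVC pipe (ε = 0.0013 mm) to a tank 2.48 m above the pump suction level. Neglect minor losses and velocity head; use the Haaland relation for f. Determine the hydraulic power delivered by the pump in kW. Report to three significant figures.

V = 4Q/(πD²) = 2.515 m/s; Re = 7.21×10^5; ε/D = 4.63×10^-6; f = 0.01231
h_f = f(L/D)V²/2g = 31.09 m
Total head H = z + h_f = 2.48 + 31.09 = 33.57 m
P_hyd = ρgQH = 997.9·9.81·0.156·33.57 = 51.27 kW

P_hyd ≈ 51.3 kW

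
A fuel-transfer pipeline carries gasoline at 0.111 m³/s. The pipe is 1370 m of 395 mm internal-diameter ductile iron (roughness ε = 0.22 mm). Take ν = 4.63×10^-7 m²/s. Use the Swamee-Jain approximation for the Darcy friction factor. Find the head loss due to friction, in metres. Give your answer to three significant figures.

V = 4Q/(πD²) = 4·0.111/(π·0.395²) = 0.9058 m/s
Re = VD/ν = 0.9058·0.395/4.63×10^-7 = 7.73×10^5 → turbulent
ε/D = 0.22/395 = 5.57×10^-4
Swamee-Jain: f = 0.01781
h_f = f(L/D)V²/(2g) = 0.01781·(1370/0.395)·0.9058²/(2·9.81) = 2.584 m

h_f ≈ 2.58 m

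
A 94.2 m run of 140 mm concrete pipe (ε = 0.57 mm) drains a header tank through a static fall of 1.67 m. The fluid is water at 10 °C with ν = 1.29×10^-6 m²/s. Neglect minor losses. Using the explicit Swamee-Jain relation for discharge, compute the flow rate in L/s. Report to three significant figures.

Swamee-Jain (Type II): Q = -0.965·√(gD⁵h_f/L)·ln[ε/(3.7D) + √(3.17ν²L/(gD³h_f))]
√(gD⁵h_f/L) = √(9.81·0.140⁵·1.67/94.2) = 0.003058
ε/(3.7D) = 0.00110; √(3.17ν²L/(gD³h_f)) = 1.05×10^-4
Q = -0.965·0.003058·ln(0.001206) = 0.01984 m³/s
Check: V = 1.29 m/s, Re = 1.40×10^5, f = 0.02955, h_f = 1.68 m ≈ 1.67 m ✓

Q ≈ 19.8 L/s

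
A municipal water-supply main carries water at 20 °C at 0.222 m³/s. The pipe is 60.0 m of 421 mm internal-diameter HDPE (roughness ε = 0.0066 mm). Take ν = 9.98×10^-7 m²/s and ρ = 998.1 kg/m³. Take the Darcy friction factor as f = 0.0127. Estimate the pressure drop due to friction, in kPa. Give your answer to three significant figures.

Δp ≈ 2.30 kPa

V = 4Q/(πD²) = 4·0.222/(π·0.421²) = 1.595 m/s
h_f = f(L/D)V²/(2g) = 0.01270·(60.0/0.421)·1.595²/(2·9.81) = 0.2346 m
Δp = ρg·h_f = 998.1·9.81·0.2346 = 2.297 kPa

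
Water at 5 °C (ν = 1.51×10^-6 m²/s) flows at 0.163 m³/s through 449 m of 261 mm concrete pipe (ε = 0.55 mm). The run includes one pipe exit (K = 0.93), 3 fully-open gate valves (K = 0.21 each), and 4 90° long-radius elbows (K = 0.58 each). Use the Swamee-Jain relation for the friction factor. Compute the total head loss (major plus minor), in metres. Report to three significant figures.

H_L ≈ 21.5 m

V = 4Q/(πD²) = 3.047 m/s; V²/2g = 0.4731 m
Re = 5.27×10^5, ε/D = 0.00211 → f = 0.02419 (Swamee-Jain)
Major: h_f = f(L/D)·V²/2g = 0.02419·1720·0.4731 = 19.69 m
Minor: ΣK = 3.88; h_m = ΣK·V²/2g = 1.836 m
Total H_L = 19.69 + 1.836 = 21.53 m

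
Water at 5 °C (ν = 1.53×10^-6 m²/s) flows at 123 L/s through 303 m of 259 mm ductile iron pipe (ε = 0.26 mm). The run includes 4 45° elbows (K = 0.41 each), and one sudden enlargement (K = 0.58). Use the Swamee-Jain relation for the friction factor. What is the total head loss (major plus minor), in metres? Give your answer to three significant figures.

H_L ≈ 7.29 m

V = 4Q/(πD²) = 2.335 m/s; V²/2g = 0.2778 m
Re = 3.95×10^5, ε/D = 0.00100 → f = 0.02053 (Swamee-Jain)
Major: h_f = f(L/D)·V²/2g = 0.02053·1170·0.2778 = 6.673 m
Minor: ΣK = 2.22; h_m = ΣK·V²/2g = 0.6167 m
Total H_L = 6.673 + 0.6167 = 7.289 m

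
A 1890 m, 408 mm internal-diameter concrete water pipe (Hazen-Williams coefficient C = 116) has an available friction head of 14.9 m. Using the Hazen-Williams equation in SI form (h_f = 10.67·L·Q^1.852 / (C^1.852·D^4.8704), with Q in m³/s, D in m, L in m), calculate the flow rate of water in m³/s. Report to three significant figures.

Q ≈ 0.224 m³/s

Rearranging: Q = [h_f·C^1.852·D^4.8704 / (10.67·L)]^(1/1.852)
Q = [14.9·116^1.852·0.408^4.8704 / (10.67·1890)]^0.540 = 0.2237 m³/s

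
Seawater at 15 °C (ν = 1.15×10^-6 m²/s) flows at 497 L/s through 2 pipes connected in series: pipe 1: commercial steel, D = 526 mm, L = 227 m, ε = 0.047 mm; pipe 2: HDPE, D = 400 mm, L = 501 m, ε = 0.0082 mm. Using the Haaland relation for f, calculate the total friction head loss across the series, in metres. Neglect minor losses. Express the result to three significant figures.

H ≈ 13.0 m

Pipe 1: V = 2.287 m/s, Re = 1.05×10^6, ε/D = 8.94×10^-5, f = 0.01312, h_1 = f(L/D)V²/2g = 1.509 m
Pipe 2: V = 3.955 m/s, Re = 1.38×10^6, ε/D = 2.05×10^-5, f = 0.01147, h_2 = f(L/D)V²/2g = 11.45 m
Series → Q common, losses add: H = Σh = 12.96 m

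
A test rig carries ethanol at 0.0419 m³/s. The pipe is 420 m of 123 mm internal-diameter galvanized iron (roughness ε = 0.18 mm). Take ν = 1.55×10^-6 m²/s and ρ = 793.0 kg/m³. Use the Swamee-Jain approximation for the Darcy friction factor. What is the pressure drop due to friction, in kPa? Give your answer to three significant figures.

V = 4Q/(πD²) = 4·0.0419/(π·0.123²) = 3.526 m/s
Re = VD/ν = 3.526·0.123/1.55×10^-6 = 2.80×10^5 → turbulent
ε/D = 0.18/123 = 0.00146
Swamee-Jain: f = 0.02254
h_f = f(L/D)V²/(2g) = 0.02254·(420/0.123)·3.526²/(2·9.81) = 48.78 m
Δp = ρg·h_f = 793.0·9.81·48.78 = 379.5 kPa

Δp ≈ 379 kPa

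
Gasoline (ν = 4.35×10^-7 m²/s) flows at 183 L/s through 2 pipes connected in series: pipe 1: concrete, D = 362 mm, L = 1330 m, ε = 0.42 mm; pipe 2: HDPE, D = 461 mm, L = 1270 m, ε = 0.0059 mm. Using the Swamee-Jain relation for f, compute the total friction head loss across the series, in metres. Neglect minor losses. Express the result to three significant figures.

Pipe 1: V = 1.778 m/s, Re = 1.48×10^6, ε/D = 0.00116, f = 0.02062, h_1 = f(L/D)V²/2g = 12.21 m
Pipe 2: V = 1.096 m/s, Re = 1.16×10^6, ε/D = 1.28×10^-5, f = 0.01166, h_2 = f(L/D)V²/2g = 1.968 m
Series → Q common, losses add: H = Σh = 14.18 m

H ≈ 14.2 m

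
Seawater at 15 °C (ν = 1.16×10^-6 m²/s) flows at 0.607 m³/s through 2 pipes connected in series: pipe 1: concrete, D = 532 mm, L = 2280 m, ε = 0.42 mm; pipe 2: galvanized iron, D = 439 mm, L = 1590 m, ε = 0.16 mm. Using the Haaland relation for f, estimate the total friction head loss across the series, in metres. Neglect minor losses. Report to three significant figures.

H ≈ 78.1 m

Pipe 1: V = 2.731 m/s, Re = 1.25×10^6, ε/D = 7.89×10^-4, f = 0.01884, h_1 = f(L/D)V²/2g = 30.69 m
Pipe 2: V = 4.010 m/s, Re = 1.52×10^6, ε/D = 3.64×10^-4, f = 0.01598, h_2 = f(L/D)V²/2g = 47.43 m
Series → Q common, losses add: H = Σh = 78.12 m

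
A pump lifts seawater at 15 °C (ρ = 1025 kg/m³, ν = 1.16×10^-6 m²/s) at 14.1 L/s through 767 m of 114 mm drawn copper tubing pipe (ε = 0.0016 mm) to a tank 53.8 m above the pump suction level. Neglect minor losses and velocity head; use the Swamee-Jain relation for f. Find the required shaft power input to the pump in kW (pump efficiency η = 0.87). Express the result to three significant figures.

P_shaft ≈ 10.6 kW

V = 4Q/(πD²) = 1.381 m/s; Re = 1.36×10^5; ε/D = 1.40×10^-5; f = 0.01688
h_f = f(L/D)V²/2g = 11.04 m
Total head H = z + h_f = 53.8 + 11.04 = 64.84 m
P_hyd = ρgQH = 1025·9.81·0.0141·64.84 = 9.194 kW
P_shaft = P_hyd/η = 9.194/0.87 = 10.57 kW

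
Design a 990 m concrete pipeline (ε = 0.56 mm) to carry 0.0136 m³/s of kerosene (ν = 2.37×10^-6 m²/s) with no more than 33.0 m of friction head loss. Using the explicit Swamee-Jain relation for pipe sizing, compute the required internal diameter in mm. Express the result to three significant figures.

Swamee-Jain (Type III): D = 0.66·[ε^1.25·(LQ²/(gh_f))^4.75 + ν·Q^9.4·(L/(gh_f))^5.2]^0.04
LQ²/(gh_f) = 5.656×10^-4; L/(gh_f) = 3.058
Term 1 = ε^1.25·(…)^4.75 = 3.23×10^-20; Term 2 = ν·Q^9.4·(…)^5.2 = 2.26×10^-21
D = 0.66·(3.23×10^-20 + 2.26×10^-21)^0.04 = 0.1099 m = 110 mm
Check: V = 1.43 m/s, Re = 6.65×10^4, f = 0.03222, h_f = 30.4 m ≈ 33.0 m ✓

D ≈ 110 mm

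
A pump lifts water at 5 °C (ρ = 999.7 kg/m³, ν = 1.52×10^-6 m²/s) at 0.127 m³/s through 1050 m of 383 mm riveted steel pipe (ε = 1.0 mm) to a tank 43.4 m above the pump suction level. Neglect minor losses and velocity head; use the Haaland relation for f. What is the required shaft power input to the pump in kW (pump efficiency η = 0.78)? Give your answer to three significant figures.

V = 4Q/(πD²) = 1.102 m/s; Re = 2.78×10^5; ε/D = 0.00261; f = 0.02570
h_f = f(L/D)V²/2g = 4.364 m
Total head H = z + h_f = 43.4 + 4.364 = 47.76 m
P_hyd = ρgQH = 999.7·9.81·0.127·47.76 = 59.49 kW
P_shaft = P_hyd/η = 59.49/0.78 = 76.27 kW

P_shaft ≈ 76.3 kW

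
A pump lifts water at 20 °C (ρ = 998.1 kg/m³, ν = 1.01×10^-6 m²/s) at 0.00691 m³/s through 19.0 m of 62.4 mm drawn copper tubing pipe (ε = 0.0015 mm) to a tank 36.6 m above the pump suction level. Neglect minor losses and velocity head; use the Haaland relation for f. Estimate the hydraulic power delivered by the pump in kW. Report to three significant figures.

V = 4Q/(πD²) = 2.260 m/s; Re = 1.40×10^5; ε/D = 2.40×10^-5; f = 0.01676
h_f = f(L/D)V²/2g = 1.328 m
Total head H = z + h_f = 36.6 + 1.328 = 37.93 m
P_hyd = ρgQH = 998.1·9.81·0.00691·37.93 = 2.566 kW

P_hyd ≈ 2.57 kW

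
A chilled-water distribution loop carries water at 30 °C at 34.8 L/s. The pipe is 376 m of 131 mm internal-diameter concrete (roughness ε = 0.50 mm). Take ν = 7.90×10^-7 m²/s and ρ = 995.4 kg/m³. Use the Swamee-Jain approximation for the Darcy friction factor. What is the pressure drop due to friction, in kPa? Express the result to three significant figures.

Δp ≈ 271 kPa

V = 4Q/(πD²) = 4·0.0348/(π·0.131²) = 2.582 m/s
Re = VD/ν = 2.582·0.131/7.90×10^-7 = 4.28×10^5 → turbulent
ε/D = 0.50/131 = 0.00382
Swamee-Jain: f = 0.02841
h_f = f(L/D)V²/(2g) = 0.02841·(376/0.131)·2.582²/(2·9.81) = 27.71 m
Δp = ρg·h_f = 995.4·9.81·27.71 = 270.6 kPa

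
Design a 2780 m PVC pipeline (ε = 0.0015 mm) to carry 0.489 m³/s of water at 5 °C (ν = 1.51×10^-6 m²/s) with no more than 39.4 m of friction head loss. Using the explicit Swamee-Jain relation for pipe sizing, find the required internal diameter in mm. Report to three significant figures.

D ≈ 445 mm

Swamee-Jain (Type III): D = 0.66·[ε^1.25·(LQ²/(gh_f))^4.75 + ν·Q^9.4·(L/(gh_f))^5.2]^0.04
LQ²/(gh_f) = 1.720; L/(gh_f) = 7.192
Term 1 = ε^1.25·(…)^4.75 = 6.90×10^-7; Term 2 = ν·Q^9.4·(…)^5.2 = 5.18×10^-5
D = 0.66·(6.90×10^-7 + 5.18×10^-5)^0.04 = 0.4450 m = 445 mm
Check: V = 3.14 m/s, Re = 9.27×10^5, f = 0.01184, h_f = 37.3 m ≈ 39.4 m ✓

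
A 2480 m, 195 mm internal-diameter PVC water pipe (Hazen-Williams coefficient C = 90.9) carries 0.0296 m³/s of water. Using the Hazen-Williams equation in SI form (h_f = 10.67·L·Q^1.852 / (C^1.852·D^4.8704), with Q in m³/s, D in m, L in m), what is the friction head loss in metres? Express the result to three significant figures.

h_f = 10.67·2480·0.0296^1.852 / (90.9^1.852·0.195^4.8704) = 26.42 m

h_f ≈ 26.4 m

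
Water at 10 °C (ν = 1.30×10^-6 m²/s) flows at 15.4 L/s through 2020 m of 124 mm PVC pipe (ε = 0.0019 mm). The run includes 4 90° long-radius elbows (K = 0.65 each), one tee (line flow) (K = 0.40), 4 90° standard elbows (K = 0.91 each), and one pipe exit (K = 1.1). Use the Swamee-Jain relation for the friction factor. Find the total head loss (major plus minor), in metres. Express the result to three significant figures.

H_L ≈ 23.9 m

V = 4Q/(πD²) = 1.275 m/s; V²/2g = 0.08288 m
Re = 1.22×10^5, ε/D = 1.53×10^-5 → f = 0.01726 (Swamee-Jain)
Major: h_f = f(L/D)·V²/2g = 0.01726·16290·0.08288 = 23.30 m
Minor: ΣK = 7.74; h_m = ΣK·V²/2g = 0.6415 m
Total H_L = 23.30 + 0.6415 = 23.94 m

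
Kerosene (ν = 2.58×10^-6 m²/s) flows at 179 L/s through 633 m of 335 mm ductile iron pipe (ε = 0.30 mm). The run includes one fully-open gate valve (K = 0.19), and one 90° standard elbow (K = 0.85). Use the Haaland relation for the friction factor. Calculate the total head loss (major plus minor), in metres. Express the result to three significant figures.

H_L ≈ 8.24 m

V = 4Q/(πD²) = 2.031 m/s; V²/2g = 0.2102 m
Re = 2.64×10^5, ε/D = 8.96×10^-4 → f = 0.02019 (Haaland)
Major: h_f = f(L/D)·V²/2g = 0.02019·1890·0.2102 = 8.019 m
Minor: ΣK = 1.04; h_m = ΣK·V²/2g = 0.2186 m
Total H_L = 8.019 + 0.2186 = 8.237 m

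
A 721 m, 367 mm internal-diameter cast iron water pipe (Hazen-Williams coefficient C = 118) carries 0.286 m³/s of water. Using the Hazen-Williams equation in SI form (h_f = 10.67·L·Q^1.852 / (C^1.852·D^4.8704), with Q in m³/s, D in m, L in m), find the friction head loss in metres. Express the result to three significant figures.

h_f = 10.67·721·0.286^1.852 / (118^1.852·0.367^4.8704) = 14.53 m

h_f ≈ 14.5 m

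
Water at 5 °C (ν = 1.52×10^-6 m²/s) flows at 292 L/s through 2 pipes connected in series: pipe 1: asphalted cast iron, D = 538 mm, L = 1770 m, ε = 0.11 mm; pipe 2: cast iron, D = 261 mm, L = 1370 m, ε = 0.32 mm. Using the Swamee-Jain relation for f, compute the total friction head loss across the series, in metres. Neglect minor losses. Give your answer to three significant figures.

Pipe 1: V = 1.284 m/s, Re = 4.55×10^5, ε/D = 2.04×10^-4, f = 0.01568, h_1 = f(L/D)V²/2g = 4.339 m
Pipe 2: V = 5.458 m/s, Re = 9.37×10^5, ε/D = 0.00123, f = 0.02102, h_2 = f(L/D)V²/2g = 167.5 m
Series → Q common, losses add: H = Σh = 171.8 m

H ≈ 172 m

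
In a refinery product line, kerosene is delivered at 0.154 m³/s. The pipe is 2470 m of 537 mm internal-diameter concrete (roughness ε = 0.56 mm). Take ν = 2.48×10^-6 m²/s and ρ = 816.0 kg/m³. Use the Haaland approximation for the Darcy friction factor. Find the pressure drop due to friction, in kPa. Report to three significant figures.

V = 4Q/(πD²) = 4·0.154/(π·0.537²) = 0.6800 m/s
Re = VD/ν = 0.6800·0.537/2.48×10^-6 = 1.47×10^5 → turbulent
ε/D = 0.56/537 = 0.00104
Haaland: f = 0.02147
h_f = f(L/D)V²/(2g) = 0.02147·(2470/0.537)·0.6800²/(2·9.81) = 2.327 m
Δp = ρg·h_f = 816.0·9.81·2.327 = 18.63 kPa

Δp ≈ 18.6 kPa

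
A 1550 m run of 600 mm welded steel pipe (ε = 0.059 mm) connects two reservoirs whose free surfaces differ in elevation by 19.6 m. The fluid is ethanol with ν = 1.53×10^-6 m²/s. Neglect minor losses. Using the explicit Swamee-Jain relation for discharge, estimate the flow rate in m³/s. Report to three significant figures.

Q ≈ 0.952 m³/s

Swamee-Jain (Type II): Q = -0.965·√(gD⁵h_f/L)·ln[ε/(3.7D) + √(3.17ν²L/(gD³h_f))]
√(gD⁵h_f/L) = √(9.81·0.600⁵·19.6/1550) = 0.09821
ε/(3.7D) = 2.66×10^-5; √(3.17ν²L/(gD³h_f)) = 1.66×10^-5
Q = -0.965·0.09821·ln(4.322×10^-5) = 0.9524 m³/s
Check: V = 3.37 m/s, Re = 1.32×10^6, f = 0.01319, h_f = 19.7 m ≈ 19.6 m ✓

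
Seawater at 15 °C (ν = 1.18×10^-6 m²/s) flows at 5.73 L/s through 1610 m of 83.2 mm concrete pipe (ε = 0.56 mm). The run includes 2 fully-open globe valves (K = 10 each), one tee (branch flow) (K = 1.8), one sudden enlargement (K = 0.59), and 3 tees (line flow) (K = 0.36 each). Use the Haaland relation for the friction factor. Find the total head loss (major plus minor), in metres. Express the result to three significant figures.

H_L ≈ 38.9 m

V = 4Q/(πD²) = 1.054 m/s; V²/2g = 0.05662 m
Re = 7.43×10^4, ε/D = 0.00673 → f = 0.03431 (Haaland)
Major: h_f = f(L/D)·V²/2g = 0.03431·19351·0.05662 = 37.59 m
Minor: ΣK = 23.5; h_m = ΣK·V²/2g = 1.329 m
Total H_L = 37.59 + 1.329 = 38.92 m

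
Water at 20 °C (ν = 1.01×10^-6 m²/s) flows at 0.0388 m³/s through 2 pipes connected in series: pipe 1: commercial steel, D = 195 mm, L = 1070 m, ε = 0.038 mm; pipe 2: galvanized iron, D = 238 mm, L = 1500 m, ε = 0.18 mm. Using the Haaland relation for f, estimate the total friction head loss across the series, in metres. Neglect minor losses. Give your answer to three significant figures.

Pipe 1: V = 1.299 m/s, Re = 2.51×10^5, ε/D = 1.95×10^-4, f = 0.01636, h_1 = f(L/D)V²/2g = 7.722 m
Pipe 2: V = 0.8721 m/s, Re = 2.06×10^5, ε/D = 7.56×10^-4, f = 0.01985, h_2 = f(L/D)V²/2g = 4.849 m
Series → Q common, losses add: H = Σh = 12.57 m

H ≈ 12.6 m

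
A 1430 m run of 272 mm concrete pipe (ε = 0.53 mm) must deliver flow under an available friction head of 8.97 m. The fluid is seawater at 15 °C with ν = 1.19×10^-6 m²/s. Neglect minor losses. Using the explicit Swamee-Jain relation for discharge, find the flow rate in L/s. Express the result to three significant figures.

Q ≈ 68.7 L/s

Swamee-Jain (Type II): Q = -0.965·√(gD⁵h_f/L)·ln[ε/(3.7D) + √(3.17ν²L/(gD³h_f))]
√(gD⁵h_f/L) = √(9.81·0.272⁵·8.97/1430) = 0.009572
ε/(3.7D) = 5.27×10^-4; √(3.17ν²L/(gD³h_f)) = 6.02×10^-5
Q = -0.965·0.009572·ln(5.868×10^-4) = 0.06873 m³/s
Check: V = 1.18 m/s, Re = 2.70×10^5, f = 0.02409, h_f = 9.03 m ≈ 8.97 m ✓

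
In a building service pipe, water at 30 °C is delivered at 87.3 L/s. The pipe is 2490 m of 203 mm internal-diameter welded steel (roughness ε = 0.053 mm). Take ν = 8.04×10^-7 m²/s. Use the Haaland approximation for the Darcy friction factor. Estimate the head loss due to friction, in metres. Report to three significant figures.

V = 4Q/(πD²) = 4·0.0873/(π·0.203²) = 2.697 m/s
Re = VD/ν = 2.697·0.203/8.04×10^-7 = 6.81×10^5 → turbulent
ε/D = 0.053/203 = 2.61×10^-4
Haaland: f = 0.01553
h_f = f(L/D)V²/(2g) = 0.01553·(2490/0.203)·2.697²/(2·9.81) = 70.62 m

h_f ≈ 70.6 m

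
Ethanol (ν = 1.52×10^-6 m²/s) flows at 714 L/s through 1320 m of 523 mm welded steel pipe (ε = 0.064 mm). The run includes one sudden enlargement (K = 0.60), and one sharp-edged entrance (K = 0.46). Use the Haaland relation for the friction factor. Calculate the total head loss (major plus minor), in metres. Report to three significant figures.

V = 4Q/(πD²) = 3.324 m/s; V²/2g = 0.5630 m
Re = 1.14×10^6, ε/D = 1.22×10^-4 → f = 0.01352 (Haaland)
Major: h_f = f(L/D)·V²/2g = 0.01352·2524·0.5630 = 19.21 m
Minor: ΣK = 1.06; h_m = ΣK·V²/2g = 0.5968 m
Total H_L = 19.21 + 0.5968 = 19.81 m

H_L ≈ 19.8 m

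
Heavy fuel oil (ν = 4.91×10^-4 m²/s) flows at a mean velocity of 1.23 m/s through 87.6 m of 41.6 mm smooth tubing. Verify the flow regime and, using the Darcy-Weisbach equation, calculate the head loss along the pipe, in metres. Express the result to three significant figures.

Re = VD/ν = 1.23·0.04160/4.91×10^-4 = 104 → laminar (Re < 2300)
f = 64/Re = 0.6141
h_f = f(L/D)V²/(2g) = 0.6141·(87.6/0.04160)·1.23²/(2·9.81) = 99.72 m

h_f ≈ 99.7 m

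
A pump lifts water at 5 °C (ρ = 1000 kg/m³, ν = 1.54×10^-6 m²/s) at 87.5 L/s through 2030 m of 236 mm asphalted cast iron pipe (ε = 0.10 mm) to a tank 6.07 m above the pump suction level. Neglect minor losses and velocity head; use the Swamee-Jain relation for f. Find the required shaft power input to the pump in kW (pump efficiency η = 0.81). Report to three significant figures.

V = 4Q/(πD²) = 2.000 m/s; Re = 3.07×10^5; ε/D = 4.24×10^-4; f = 0.01785
h_f = f(L/D)V²/2g = 31.30 m
Total head H = z + h_f = 6.07 + 31.30 = 37.37 m
P_hyd = ρgQH = 1000·9.81·0.0875·37.37 = 32.08 kW
P_shaft = P_hyd/η = 32.08/0.81 = 39.61 kW

P_shaft ≈ 39.6 kW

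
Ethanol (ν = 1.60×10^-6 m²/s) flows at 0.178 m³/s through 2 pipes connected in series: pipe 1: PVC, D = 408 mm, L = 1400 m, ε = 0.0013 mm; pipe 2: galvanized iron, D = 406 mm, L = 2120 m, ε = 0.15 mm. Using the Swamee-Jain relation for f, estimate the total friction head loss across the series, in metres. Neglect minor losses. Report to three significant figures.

Pipe 1: V = 1.361 m/s, Re = 3.47×10^5, ε/D = 3.19×10^-6, f = 0.01403, h_1 = f(L/D)V²/2g = 4.548 m
Pipe 2: V = 1.375 m/s, Re = 3.49×10^5, ε/D = 3.69×10^-4, f = 0.01732, h_2 = f(L/D)V²/2g = 8.714 m
Series → Q common, losses add: H = Σh = 13.26 m

H ≈ 13.3 m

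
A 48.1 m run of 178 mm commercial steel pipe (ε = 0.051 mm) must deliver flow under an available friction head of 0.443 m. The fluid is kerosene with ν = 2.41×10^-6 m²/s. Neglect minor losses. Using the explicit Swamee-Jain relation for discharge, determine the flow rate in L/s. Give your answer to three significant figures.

Q ≈ 31.9 L/s

Swamee-Jain (Type II): Q = -0.965·√(gD⁵h_f/L)·ln[ε/(3.7D) + √(3.17ν²L/(gD³h_f))]
√(gD⁵h_f/L) = √(9.81·0.178⁵·0.443/48.1) = 0.004018
ε/(3.7D) = 7.74×10^-5; √(3.17ν²L/(gD³h_f)) = 1.90×10^-4
Q = -0.965·0.004018·ln(2.675×10^-4) = 0.03190 m³/s
Check: V = 1.28 m/s, Re = 9.47×10^4, f = 0.01960, h_f = 0.443 m ≈ 0.443 m ✓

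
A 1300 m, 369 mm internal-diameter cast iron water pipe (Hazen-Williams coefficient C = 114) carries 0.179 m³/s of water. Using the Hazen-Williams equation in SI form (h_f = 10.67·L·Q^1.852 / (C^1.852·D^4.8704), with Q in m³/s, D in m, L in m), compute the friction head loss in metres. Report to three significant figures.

h_f ≈ 11.4 m

h_f = 10.67·1300·0.179^1.852 / (114^1.852·0.369^4.8704) = 11.42 m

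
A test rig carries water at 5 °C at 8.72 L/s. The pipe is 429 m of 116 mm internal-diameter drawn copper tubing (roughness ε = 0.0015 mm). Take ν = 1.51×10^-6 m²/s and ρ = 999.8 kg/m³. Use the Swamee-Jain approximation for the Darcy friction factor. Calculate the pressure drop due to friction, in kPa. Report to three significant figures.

Δp ≈ 24.9 kPa

V = 4Q/(πD²) = 4·0.00872/(π·0.116²) = 0.8251 m/s
Re = VD/ν = 0.8251·0.116/1.51×10^-6 = 6.34×10^4 → turbulent
ε/D = 0.0015/116 = 1.29×10^-5
Swamee-Jain: f = 0.01976
h_f = f(L/D)V²/(2g) = 0.01976·(429/0.116)·0.8251²/(2·9.81) = 2.535 m
Δp = ρg·h_f = 999.8·9.81·2.535 = 24.86 kPa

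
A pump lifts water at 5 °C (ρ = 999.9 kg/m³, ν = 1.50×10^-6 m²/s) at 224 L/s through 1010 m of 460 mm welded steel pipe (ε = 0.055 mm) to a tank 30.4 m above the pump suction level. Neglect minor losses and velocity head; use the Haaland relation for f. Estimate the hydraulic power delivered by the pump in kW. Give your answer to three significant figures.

V = 4Q/(πD²) = 1.348 m/s; Re = 4.13×10^5; ε/D = 1.20×10^-4; f = 0.01479
h_f = f(L/D)V²/2g = 3.007 m
Total head H = z + h_f = 30.4 + 3.007 = 33.41 m
P_hyd = ρgQH = 999.9·9.81·0.224·33.41 = 73.40 kW

P_hyd ≈ 73.4 kW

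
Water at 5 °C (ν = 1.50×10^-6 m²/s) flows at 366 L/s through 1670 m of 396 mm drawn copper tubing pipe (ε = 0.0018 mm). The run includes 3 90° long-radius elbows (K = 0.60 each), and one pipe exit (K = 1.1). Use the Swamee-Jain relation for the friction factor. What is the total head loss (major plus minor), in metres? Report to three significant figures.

V = 4Q/(πD²) = 2.972 m/s; V²/2g = 0.4501 m
Re = 7.85×10^5, ε/D = 4.55×10^-6 → f = 0.01219 (Swamee-Jain)
Major: h_f = f(L/D)·V²/2g = 0.01219·4217·0.4501 = 23.15 m
Minor: ΣK = 2.90; h_m = ΣK·V²/2g = 1.305 m
Total H_L = 23.15 + 1.305 = 24.45 m

H_L ≈ 24.5 m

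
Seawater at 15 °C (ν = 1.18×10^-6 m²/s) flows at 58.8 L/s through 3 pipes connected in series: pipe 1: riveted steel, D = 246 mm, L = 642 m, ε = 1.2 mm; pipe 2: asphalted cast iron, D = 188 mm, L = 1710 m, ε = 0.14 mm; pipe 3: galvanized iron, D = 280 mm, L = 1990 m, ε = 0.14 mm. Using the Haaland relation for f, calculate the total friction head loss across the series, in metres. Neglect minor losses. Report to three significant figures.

Pipe 1: V = 1.237 m/s, Re = 2.58×10^5, ε/D = 0.00488, f = 0.03054, h_1 = f(L/D)V²/2g = 6.218 m
Pipe 2: V = 2.118 m/s, Re = 3.37×10^5, ε/D = 7.45×10^-4, f = 0.01926, h_2 = f(L/D)V²/2g = 40.07 m
Pipe 3: V = 0.9549 m/s, Re = 2.27×10^5, ε/D = 5.00×10^-4, f = 0.01844, h_3 = f(L/D)V²/2g = 6.093 m
Series → Q common, losses add: H = Σh = 52.38 m

H ≈ 52.4 m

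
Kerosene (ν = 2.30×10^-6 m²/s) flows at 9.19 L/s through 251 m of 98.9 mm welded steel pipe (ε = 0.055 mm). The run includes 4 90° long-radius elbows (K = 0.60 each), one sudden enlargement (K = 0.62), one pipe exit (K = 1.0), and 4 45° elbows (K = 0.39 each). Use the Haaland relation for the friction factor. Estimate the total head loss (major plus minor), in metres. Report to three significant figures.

V = 4Q/(πD²) = 1.196 m/s; V²/2g = 0.07294 m
Re = 5.14×10^4, ε/D = 5.56×10^-4 → f = 0.02232 (Haaland)
Major: h_f = f(L/D)·V²/2g = 0.02232·2538·0.07294 = 4.132 m
Minor: ΣK = 5.58; h_m = ΣK·V²/2g = 0.4070 m
Total H_L = 4.132 + 0.4070 = 4.539 m

H_L ≈ 4.54 m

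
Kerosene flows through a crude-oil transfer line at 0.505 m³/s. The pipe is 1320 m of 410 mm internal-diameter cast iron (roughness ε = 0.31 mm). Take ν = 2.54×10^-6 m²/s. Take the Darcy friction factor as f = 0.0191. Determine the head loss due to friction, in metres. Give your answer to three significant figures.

h_f ≈ 45.9 m

V = 4Q/(πD²) = 4·0.505/(π·0.410²) = 3.825 m/s
h_f = f(L/D)V²/(2g) = 0.01910·(1320/0.410)·3.825²/(2·9.81) = 45.86 m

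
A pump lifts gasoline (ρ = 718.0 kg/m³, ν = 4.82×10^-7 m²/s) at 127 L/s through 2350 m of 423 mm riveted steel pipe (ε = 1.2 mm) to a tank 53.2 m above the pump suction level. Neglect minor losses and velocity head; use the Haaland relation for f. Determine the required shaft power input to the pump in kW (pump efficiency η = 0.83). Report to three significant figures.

P_shaft ≈ 63.8 kW

V = 4Q/(πD²) = 0.9037 m/s; Re = 7.93×10^5; ε/D = 0.00284; f = 0.02597
h_f = f(L/D)V²/2g = 6.006 m
Total head H = z + h_f = 53.2 + 6.006 = 59.21 m
P_hyd = ρgQH = 718.0·9.81·0.127·59.21 = 52.96 kW
P_shaft = P_hyd/η = 52.96/0.83 = 63.81 kW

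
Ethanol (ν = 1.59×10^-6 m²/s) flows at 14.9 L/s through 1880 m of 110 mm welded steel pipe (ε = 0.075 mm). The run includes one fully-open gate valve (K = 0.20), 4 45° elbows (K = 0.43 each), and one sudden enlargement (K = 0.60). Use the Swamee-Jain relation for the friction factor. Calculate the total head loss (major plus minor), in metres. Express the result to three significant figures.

H_L ≈ 45.2 m

V = 4Q/(πD²) = 1.568 m/s; V²/2g = 0.1253 m
Re = 1.08×10^5, ε/D = 6.82×10^-4 → f = 0.02098 (Swamee-Jain)
Major: h_f = f(L/D)·V²/2g = 0.02098·17091·0.1253 = 44.92 m
Minor: ΣK = 2.52; h_m = ΣK·V²/2g = 0.3157 m
Total H_L = 44.92 + 0.3157 = 45.23 m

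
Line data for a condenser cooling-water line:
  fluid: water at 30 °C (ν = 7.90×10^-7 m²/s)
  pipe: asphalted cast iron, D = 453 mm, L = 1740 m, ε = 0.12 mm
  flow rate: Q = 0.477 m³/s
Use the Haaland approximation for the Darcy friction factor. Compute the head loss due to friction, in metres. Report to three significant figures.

h_f ≈ 25.7 m

V = 4Q/(πD²) = 4·0.477/(π·0.453²) = 2.960 m/s
Re = VD/ν = 2.960·0.453/7.90×10^-7 = 1.70×10^6 → turbulent
ε/D = 0.12/453 = 2.65×10^-4
Haaland: f = 0.01500
h_f = f(L/D)V²/(2g) = 0.01500·(1740/0.453)·2.960²/(2·9.81) = 25.73 m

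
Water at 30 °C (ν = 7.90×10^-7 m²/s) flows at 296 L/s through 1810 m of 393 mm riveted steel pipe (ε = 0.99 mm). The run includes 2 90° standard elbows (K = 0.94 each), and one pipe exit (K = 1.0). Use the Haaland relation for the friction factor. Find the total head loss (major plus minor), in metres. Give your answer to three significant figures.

H_L ≈ 35.9 m

V = 4Q/(πD²) = 2.440 m/s; V²/2g = 0.3035 m
Re = 1.21×10^6, ε/D = 0.00252 → f = 0.02509 (Haaland)
Major: h_f = f(L/D)·V²/2g = 0.02509·4606·0.3035 = 35.07 m
Minor: ΣK = 2.88; h_m = ΣK·V²/2g = 0.8740 m
Total H_L = 35.07 + 0.8740 = 35.94 m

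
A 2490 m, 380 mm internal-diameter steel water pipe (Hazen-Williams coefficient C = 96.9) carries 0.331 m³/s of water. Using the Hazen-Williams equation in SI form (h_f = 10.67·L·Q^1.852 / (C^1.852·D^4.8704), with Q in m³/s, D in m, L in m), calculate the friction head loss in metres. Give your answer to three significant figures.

h_f ≈ 80.0 m

h_f = 10.67·2490·0.331^1.852 / (96.9^1.852·0.380^4.8704) = 79.99 m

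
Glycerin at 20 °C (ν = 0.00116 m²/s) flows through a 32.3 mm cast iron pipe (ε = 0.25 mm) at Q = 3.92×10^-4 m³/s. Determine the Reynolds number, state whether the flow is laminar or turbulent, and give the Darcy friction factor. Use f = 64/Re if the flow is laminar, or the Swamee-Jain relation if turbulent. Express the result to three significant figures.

V = 4Q/(πD²) = 0.4784 m/s
Re = VD/ν = 0.4784·0.0323/0.00116 = 13.3
Re < 2300 → laminar → f = 64/Re = 4.804

Re ≈ 13.3; laminar; f = 64/Re ≈ 4.80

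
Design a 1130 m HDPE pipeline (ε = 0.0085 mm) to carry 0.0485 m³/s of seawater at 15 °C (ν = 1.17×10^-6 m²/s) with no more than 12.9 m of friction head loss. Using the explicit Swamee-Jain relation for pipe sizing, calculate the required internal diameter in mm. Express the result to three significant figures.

Swamee-Jain (Type III): D = 0.66·[ε^1.25·(LQ²/(gh_f))^4.75 + ν·Q^9.4·(L/(gh_f))^5.2]^0.04
LQ²/(gh_f) = 0.02100; L/(gh_f) = 8.929
Term 1 = ε^1.25·(…)^4.75 = 4.93×10^-15; Term 2 = ν·Q^9.4·(…)^5.2 = 4.55×10^-14
D = 0.66·(4.93×10^-15 + 4.55×10^-14)^0.04 = 0.1939 m = 194 mm
Check: V = 1.64 m/s, Re = 2.72×10^5, f = 0.01511, h_f = 12.1 m ≈ 12.9 m ✓

D ≈ 194 mm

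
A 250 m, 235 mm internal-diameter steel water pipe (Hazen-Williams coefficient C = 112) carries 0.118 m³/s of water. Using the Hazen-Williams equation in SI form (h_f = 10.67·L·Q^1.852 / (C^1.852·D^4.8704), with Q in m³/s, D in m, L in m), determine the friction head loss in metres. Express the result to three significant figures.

h_f = 10.67·250·0.118^1.852 / (112^1.852·0.235^4.8704) = 9.446 m

h_f ≈ 9.45 m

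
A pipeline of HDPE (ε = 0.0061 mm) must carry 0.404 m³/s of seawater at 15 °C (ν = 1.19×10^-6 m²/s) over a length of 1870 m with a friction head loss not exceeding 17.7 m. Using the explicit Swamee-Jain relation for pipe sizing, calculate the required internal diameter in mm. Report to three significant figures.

Swamee-Jain (Type III): D = 0.66·[ε^1.25·(LQ²/(gh_f))^4.75 + ν·Q^9.4·(L/(gh_f))^5.2]^0.04
LQ²/(gh_f) = 1.758; L/(gh_f) = 10.77
Term 1 = ε^1.25·(…)^4.75 = 4.42×10^-6; Term 2 = ν·Q^9.4·(…)^5.2 = 5.53×10^-5
D = 0.66·(4.42×10^-6 + 5.53×10^-5)^0.04 = 0.4473 m = 447 mm
Check: V = 2.57 m/s, Re = 9.66×10^5, f = 0.01200, h_f = 16.9 m ≈ 17.7 m ✓

D ≈ 447 mm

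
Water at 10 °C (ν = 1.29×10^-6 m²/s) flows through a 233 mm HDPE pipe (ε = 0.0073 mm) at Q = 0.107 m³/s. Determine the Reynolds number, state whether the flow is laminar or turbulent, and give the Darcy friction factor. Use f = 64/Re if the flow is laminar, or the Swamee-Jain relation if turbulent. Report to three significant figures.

V = 4Q/(πD²) = 2.509 m/s
Re = VD/ν = 2.509·0.233/1.29×10^-6 = 4.53×10^5
Re > 4000 → turbulent; ε/D = 3.13×10^-5
Swamee-Jain: f = 0.01378

Re ≈ 4.53×10^5; turbulent; f ≈ 0.0138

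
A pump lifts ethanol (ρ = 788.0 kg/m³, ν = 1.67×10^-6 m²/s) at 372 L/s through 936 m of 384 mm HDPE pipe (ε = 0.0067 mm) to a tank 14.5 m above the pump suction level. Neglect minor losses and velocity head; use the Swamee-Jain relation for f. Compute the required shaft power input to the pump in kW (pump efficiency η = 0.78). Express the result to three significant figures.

P_shaft ≈ 113 kW

V = 4Q/(πD²) = 3.212 m/s; Re = 7.39×10^5; ε/D = 1.74×10^-5; f = 0.01257
h_f = f(L/D)V²/2g = 16.12 m
Total head H = z + h_f = 14.5 + 16.12 = 30.62 m
P_hyd = ρgQH = 788.0·9.81·0.372·30.62 = 88.04 kW
P_shaft = P_hyd/η = 88.04/0.78 = 112.9 kW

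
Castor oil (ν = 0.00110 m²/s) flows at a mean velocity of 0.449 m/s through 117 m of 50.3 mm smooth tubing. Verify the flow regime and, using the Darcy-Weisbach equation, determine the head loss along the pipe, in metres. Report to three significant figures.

h_f ≈ 74.5 m

Re = VD/ν = 0.449·0.05030/0.00110 = 20.5 → laminar (Re < 2300)
f = 64/Re = 3.117
h_f = f(L/D)V²/(2g) = 3.117·(117/0.05030)·0.449²/(2·9.81) = 74.50 m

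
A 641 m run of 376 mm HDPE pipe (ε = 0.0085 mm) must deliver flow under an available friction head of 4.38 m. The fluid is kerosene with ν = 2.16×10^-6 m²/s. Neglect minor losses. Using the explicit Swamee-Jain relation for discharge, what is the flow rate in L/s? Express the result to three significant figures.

Q ≈ 207 L/s

Swamee-Jain (Type II): Q = -0.965·√(gD⁵h_f/L)·ln[ε/(3.7D) + √(3.17ν²L/(gD³h_f))]
√(gD⁵h_f/L) = √(9.81·0.376⁵·4.38/641) = 0.02244
ε/(3.7D) = 6.11×10^-6; √(3.17ν²L/(gD³h_f)) = 6.44×10^-5
Q = -0.965·0.02244·ln(7.054×10^-5) = 0.2070 m³/s
Check: V = 1.86 m/s, Re = 3.25×10^5, f = 0.01444, h_f = 4.36 m ≈ 4.38 m ✓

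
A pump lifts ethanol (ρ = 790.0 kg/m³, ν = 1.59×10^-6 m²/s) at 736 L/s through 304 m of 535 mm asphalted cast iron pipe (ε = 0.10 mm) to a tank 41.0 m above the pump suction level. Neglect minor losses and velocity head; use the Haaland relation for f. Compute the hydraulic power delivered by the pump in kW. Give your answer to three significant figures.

V = 4Q/(πD²) = 3.274 m/s; Re = 1.10×10^6; ε/D = 1.87×10^-4; f = 0.01438
h_f = f(L/D)V²/2g = 4.464 m
Total head H = z + h_f = 41.0 + 4.464 = 45.46 m
P_hyd = ρgQH = 790.0·9.81·0.736·45.46 = 259.3 kW

P_hyd ≈ 259 kW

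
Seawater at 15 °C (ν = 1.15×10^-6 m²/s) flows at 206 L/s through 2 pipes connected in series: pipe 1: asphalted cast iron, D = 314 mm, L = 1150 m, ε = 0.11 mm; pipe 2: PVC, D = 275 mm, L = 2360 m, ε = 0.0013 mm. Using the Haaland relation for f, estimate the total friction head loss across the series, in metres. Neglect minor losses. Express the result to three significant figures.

Pipe 1: V = 2.660 m/s, Re = 7.26×10^5, ε/D = 3.50×10^-4, f = 0.01624, h_1 = f(L/D)V²/2g = 21.45 m
Pipe 2: V = 3.468 m/s, Re = 8.29×10^5, ε/D = 4.73×10^-6, f = 0.01203, h_2 = f(L/D)V²/2g = 63.30 m
Series → Q common, losses add: H = Σh = 84.75 m

H ≈ 84.7 m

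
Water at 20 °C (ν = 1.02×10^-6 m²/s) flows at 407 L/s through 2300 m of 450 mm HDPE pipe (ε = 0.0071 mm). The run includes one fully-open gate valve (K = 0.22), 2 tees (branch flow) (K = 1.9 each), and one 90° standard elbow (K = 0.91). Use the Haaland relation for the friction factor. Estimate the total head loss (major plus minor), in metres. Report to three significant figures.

V = 4Q/(πD²) = 2.559 m/s; V²/2g = 0.3338 m
Re = 1.13×10^6, ε/D = 1.58×10^-5 → f = 0.01167 (Haaland)
Major: h_f = f(L/D)·V²/2g = 0.01167·5111·0.3338 = 19.91 m
Minor: ΣK = 4.93; h_m = ΣK·V²/2g = 1.646 m
Total H_L = 19.91 + 1.646 = 21.56 m

H_L ≈ 21.6 m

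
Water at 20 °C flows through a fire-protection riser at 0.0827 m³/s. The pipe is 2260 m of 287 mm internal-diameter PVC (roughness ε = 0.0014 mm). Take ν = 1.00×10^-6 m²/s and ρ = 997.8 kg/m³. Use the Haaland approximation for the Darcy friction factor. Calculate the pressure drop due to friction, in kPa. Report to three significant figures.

Δp ≈ 89.0 kPa

V = 4Q/(πD²) = 4·0.0827/(π·0.287²) = 1.278 m/s
Re = VD/ν = 1.278·0.287/1.00×10^-6 = 3.67×10^5 → turbulent
ε/D = 0.0014/287 = 4.88×10^-6
Haaland: f = 0.01386
h_f = f(L/D)V²/(2g) = 0.01386·(2260/0.287)·1.278²/(2·9.81) = 9.091 m
Δp = ρg·h_f = 997.8·9.81·9.091 = 88.99 kPa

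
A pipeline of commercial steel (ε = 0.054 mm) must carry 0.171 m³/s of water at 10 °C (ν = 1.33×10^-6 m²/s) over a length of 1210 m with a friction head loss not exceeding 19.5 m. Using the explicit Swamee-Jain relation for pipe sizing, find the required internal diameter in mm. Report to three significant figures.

D ≈ 300 mm

Swamee-Jain (Type III): D = 0.66·[ε^1.25·(LQ²/(gh_f))^4.75 + ν·Q^9.4·(L/(gh_f))^5.2]^0.04
LQ²/(gh_f) = 0.1850; L/(gh_f) = 6.325
Term 1 = ε^1.25·(…)^4.75 = 1.53×10^-9; Term 2 = ν·Q^9.4·(…)^5.2 = 1.20×10^-9
D = 0.66·(1.53×10^-9 + 1.20×10^-9)^0.04 = 0.2999 m = 300 mm
Check: V = 2.42 m/s, Re = 5.46×10^5, f = 0.01520, h_f = 18.3 m ≈ 19.5 m ✓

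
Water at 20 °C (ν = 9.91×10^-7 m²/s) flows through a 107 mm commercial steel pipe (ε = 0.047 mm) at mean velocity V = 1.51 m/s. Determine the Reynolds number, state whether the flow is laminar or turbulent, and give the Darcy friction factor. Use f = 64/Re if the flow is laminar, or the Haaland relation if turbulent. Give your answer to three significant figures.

Re = VD/ν = 1.510·0.107/9.91×10^-7 = 1.63×10^5
Re > 4000 → turbulent; ε/D = 4.39×10^-4
Haaland: f = 0.01868

Re ≈ 1.63×10^5; turbulent; f ≈ 0.0187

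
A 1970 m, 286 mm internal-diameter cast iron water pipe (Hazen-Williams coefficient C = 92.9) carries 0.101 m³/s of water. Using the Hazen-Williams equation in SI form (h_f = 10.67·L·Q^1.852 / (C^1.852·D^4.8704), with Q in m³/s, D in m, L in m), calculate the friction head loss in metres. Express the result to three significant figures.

h_f = 10.67·1970·0.101^1.852 / (92.9^1.852·0.286^4.8704) = 30.31 m

h_f ≈ 30.3 m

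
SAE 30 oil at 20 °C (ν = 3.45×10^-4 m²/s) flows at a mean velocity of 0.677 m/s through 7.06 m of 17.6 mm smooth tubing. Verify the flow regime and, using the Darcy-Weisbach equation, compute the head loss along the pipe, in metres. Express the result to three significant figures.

h_f ≈ 17.4 m

Re = VD/ν = 0.677·0.01760/3.45×10^-4 = 34.5 → laminar (Re < 2300)
f = 64/Re = 1.853
h_f = f(L/D)V²/(2g) = 1.853·(7.06/0.01760)·0.677²/(2·9.81) = 17.36 m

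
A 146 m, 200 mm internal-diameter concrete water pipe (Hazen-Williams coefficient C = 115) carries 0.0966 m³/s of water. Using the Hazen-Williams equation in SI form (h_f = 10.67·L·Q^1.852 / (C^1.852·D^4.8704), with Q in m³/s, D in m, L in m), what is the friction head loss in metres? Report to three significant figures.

h_f = 10.67·146·0.0966^1.852 / (115^1.852·0.200^4.8704) = 7.953 m

h_f ≈ 7.95 m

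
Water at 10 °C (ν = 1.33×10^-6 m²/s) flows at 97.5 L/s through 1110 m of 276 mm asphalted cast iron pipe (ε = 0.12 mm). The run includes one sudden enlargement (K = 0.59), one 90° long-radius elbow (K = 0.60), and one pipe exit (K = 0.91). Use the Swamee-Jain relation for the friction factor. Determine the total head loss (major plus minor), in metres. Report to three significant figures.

H_L ≈ 9.97 m

V = 4Q/(πD²) = 1.630 m/s; V²/2g = 0.1354 m
Re = 3.38×10^5, ε/D = 4.35×10^-4 → f = 0.01778 (Swamee-Jain)
Major: h_f = f(L/D)·V²/2g = 0.01778·4022·0.1354 = 9.682 m
Minor: ΣK = 2.10; h_m = ΣK·V²/2g = 0.2843 m
Total H_L = 9.682 + 0.2843 = 9.966 m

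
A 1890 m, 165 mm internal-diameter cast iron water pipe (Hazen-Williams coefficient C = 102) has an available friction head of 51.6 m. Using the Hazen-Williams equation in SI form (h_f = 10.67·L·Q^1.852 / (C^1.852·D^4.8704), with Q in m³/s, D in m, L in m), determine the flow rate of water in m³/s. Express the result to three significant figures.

Rearranging: Q = [h_f·C^1.852·D^4.8704 / (10.67·L)]^(1/1.852)
Q = [51.6·102^1.852·0.165^4.8704 / (10.67·1890)]^0.540 = 0.03558 m³/s

Q ≈ 0.0356 m³/s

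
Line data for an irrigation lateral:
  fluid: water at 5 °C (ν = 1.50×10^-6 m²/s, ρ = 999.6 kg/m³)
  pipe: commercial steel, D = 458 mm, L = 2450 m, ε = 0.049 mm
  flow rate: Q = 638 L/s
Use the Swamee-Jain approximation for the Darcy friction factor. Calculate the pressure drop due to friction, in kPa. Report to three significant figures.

Δp ≈ 539 kPa

V = 4Q/(πD²) = 4·0.638/(π·0.458²) = 3.873 m/s
Re = VD/ν = 3.873·0.458/1.50×10^-6 = 1.18×10^6 → turbulent
ε/D = 0.049/458 = 1.07×10^-4
Swamee-Jain: f = 0.01344
h_f = f(L/D)V²/(2g) = 0.01344·(2450/0.458)·3.873²/(2·9.81) = 54.94 m
Δp = ρg·h_f = 999.6·9.81·54.94 = 538.7 kPa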